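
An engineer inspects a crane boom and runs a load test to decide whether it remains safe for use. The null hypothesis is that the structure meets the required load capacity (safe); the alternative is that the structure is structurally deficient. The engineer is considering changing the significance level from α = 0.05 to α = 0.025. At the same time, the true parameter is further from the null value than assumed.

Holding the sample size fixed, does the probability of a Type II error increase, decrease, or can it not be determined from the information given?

The first change alone would make β increase; the second alone would make β decrease. Which effect dominates depends on the magnitudes, which are not given.

Cannot be determined from the information given.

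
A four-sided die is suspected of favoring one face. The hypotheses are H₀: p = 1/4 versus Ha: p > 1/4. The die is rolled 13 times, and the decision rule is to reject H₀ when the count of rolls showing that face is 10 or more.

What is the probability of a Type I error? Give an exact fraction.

α = P(reject H₀ | H₀ true) = P(X ≥ 10 | p = 1/4), with X ~ Binomial(13, 1/4).
P(X ≥ 10) = Σ_{j=10}^{13} C(13,j)·(1/4)^j·(3/4)^{13-j} = 529/4194304.

529/4194304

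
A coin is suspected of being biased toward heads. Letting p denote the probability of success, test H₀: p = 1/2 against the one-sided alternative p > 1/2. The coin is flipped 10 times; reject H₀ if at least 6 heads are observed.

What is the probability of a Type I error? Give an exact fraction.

193/512

The Type I error probability is α = P(K ≥ 6) computed under H₀, where K ~ Binomial(10, 1/2).
P(K ≥ 6) = [C(10,6) + C(10,7) + C(10,8) + C(10,9) + C(10,10)] / 2^10 = (210 + 120 + 45 + 10 + 1) / 1024 = 386/1024 = 193/512.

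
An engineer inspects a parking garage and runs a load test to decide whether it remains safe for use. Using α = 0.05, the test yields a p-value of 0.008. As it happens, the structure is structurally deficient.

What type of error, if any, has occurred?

No error (correct decision).

The conventional null hypothesis is that the structure meets the required load capacity (safe).
Since p = 0.008 < α = 0.05, H₀ is rejected.
H₀ is false (actually the structure is structurally deficient).
The decision matches the true state — no error.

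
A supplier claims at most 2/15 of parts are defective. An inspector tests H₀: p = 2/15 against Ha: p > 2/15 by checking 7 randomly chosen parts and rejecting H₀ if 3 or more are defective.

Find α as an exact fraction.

The significance level is the probability, assuming p = 2/15, of seeing 3 or more defectives in 7 draws.
α = 1 − P(Y ≤ 2) = 1 − 10767497/11390625 = 623128/11390625.

623128/11390625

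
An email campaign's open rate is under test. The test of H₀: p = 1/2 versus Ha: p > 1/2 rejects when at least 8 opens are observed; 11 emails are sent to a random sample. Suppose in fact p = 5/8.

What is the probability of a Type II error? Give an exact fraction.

688976199/1073741824

A Type II error is failing to reject when Ha holds: with p = 5/8, β = P(S ≤ 7).
Adding the binomial probabilities P(S=0)+…+P(S=7) at p = 5/8 gives 688976199/1073741824.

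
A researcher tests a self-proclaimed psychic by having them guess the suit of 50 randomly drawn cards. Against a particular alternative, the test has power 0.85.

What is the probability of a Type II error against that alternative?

0.15

Power = 1 − β, so β = 1 − 0.85 = 0.15.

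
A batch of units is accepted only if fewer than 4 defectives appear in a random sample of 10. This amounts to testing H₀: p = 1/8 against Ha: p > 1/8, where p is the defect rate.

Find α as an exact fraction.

7372325/268435456

α = P(reject H₀ | H₀ true) = P(X ≥ 4 | p = 1/8), X ~ Binomial(10, 1/8).
Computing the lower-tail complement: 1 − 261063131/268435456 = 7372325/268435456.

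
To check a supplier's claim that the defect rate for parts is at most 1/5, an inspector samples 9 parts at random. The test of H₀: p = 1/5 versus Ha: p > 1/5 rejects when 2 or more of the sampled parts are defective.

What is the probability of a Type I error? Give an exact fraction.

α = P(reject H₀ | H₀ true) = P(Y ≥ 2 | p = 1/5), Y ~ Binomial(9, 1/5).
Computing the lower-tail complement: 1 − 851968/1953125 = 1101157/1953125.

1101157/1953125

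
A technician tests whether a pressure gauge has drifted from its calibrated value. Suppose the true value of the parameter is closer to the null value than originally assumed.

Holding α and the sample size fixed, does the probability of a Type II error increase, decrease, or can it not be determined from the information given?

It increases.

A smaller true effect puts the Ha sampling distribution closer to H₀, so more of it falls in the non-rejection region.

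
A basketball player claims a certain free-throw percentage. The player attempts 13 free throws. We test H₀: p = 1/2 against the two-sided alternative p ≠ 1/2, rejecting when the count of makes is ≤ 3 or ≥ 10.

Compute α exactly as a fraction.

189/2048

The significance level is the null-hypothesis probability of the rejection region {≤3} ∪ {≥10}.
The two tails are symmetric, so α = 2·(1 + 13 + 78 + 286)/2^13 = 756/8192 = 189/2048.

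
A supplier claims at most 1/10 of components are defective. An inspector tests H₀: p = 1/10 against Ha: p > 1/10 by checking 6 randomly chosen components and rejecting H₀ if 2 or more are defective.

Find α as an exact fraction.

The significance level is the probability, assuming p = 1/10, of seeing 2 or more defectives in 6 draws.
Computing the lower-tail complement: 1 − 177147/200000 = 22853/200000.

22853/200000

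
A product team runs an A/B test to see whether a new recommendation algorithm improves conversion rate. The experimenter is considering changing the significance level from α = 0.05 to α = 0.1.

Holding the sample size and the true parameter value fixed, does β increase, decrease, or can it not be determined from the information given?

Relaxing α lowers the evidence threshold; under Ha, outcomes that previously fell short now trigger rejection.

It decreases.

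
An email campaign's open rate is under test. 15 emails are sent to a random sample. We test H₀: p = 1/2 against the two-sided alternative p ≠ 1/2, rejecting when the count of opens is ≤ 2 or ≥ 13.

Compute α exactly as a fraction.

Under H₀, K ~ Binomial(15, 1/2); α is the probability of landing in either tail, P(K ≤ 2) + P(K ≥ 13).
Each tail has probability (1 + 15 + 105)/32768; doubling gives α = 242/32768 = 121/16384.

121/16384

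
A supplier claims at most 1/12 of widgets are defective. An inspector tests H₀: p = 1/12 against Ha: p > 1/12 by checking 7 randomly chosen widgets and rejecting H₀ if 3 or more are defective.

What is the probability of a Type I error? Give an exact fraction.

187213/11943936

Under H₀, X ~ Binomial(7, 1/12); the Type I error rate is P(X ≥ 3).
Via the complement, α = 1 − Σ_{j=0}^{2} C(7,j)(1/12)^j(11/12)^{7-j} = 187213/11943936.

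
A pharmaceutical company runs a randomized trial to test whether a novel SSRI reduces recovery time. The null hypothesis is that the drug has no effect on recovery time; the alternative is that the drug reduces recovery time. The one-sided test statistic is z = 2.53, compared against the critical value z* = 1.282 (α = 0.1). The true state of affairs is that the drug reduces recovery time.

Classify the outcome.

No error — this is a correct decision.

Since z = 2.53 > z* = 1.282, H₀ is rejected.
H₀ is false (actually the drug reduces recovery time).
The decision matches the true state — no error.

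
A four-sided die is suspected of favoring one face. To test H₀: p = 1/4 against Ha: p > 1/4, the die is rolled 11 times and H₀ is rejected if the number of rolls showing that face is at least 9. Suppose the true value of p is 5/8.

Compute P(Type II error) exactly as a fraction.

β = P(fail to reject H₀ | Ha true) = P(X ≤ 8 | p = 5/8), X ~ Binomial(11, 5/8).
Equivalently, β = 1 − P(X ≥ 9) = 7252043967/8589934592.

7252043967/8589934592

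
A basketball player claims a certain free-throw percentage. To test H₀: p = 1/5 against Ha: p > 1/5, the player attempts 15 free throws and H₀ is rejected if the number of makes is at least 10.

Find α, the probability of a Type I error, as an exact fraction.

3455373/30517578125

α = P(reject H₀ | H₀ true) = P(S ≥ 10 | p = 1/5), with S ~ Binomial(15, 1/5).
P(S ≥ 10) = Σ_{j=10}^{15} C(15,j)·(1/5)^j·(4/5)^{15-j} = 3455373/30517578125.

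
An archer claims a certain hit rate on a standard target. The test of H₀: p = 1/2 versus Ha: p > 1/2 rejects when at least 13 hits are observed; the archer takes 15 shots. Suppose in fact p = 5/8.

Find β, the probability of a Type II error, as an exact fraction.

β = P(fail to reject H₀ | Ha true) = P(K ≤ 12 | p = 5/8), K ~ Binomial(15, 5/8).
Summing C(15,j)·(5/8)^j·(3/8)^{15-j} for j = 0..12 gives 33725631854457/35184372088832.

33725631854457/35184372088832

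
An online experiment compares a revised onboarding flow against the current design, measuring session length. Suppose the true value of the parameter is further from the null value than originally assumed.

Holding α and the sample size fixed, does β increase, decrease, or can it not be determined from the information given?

A bigger departure from H₀ is easier for the test to detect, so it fails to reject less often.

It decreases.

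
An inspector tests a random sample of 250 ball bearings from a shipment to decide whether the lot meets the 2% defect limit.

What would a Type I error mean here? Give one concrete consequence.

A Type I error would mean concluding that the lot's defect rate exceeds 2% when in fact the lot's defect rate is 2% (within specification). Consequence: an acceptable shipment is needlessly reworked at extra cost.

With the conventional null hypothesis that the lot's defect rate is 2% (within specification):
A Type I error is rejecting H₀ when H₀ is true.
Here that means rejecting the lot and scrapping or reworking it when actually the lot's defect rate is 2% (within specification).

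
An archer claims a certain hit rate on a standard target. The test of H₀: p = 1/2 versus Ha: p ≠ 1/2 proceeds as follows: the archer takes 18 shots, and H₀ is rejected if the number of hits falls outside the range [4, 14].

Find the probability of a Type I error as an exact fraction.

247/32768

Under H₀, K ~ Binomial(18, 1/2); α is the probability of landing in either tail, P(K ≤ 3) + P(K ≥ 15).
The two tails are symmetric, so α = 2·(1 + 18 + 153 + 816)/2^18 = 1976/262144 = 247/32768.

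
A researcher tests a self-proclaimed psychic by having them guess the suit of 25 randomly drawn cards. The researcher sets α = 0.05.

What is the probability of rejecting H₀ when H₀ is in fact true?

The significance level α is, by definition, the probability of a Type I error — P(reject H₀ | H₀ true).

0.05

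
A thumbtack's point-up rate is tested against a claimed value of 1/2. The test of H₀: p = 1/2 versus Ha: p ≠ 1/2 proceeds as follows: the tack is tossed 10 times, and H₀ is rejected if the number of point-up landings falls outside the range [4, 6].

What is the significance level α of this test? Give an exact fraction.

α = P(S ≤ 3 or S ≥ 7 | p = 1/2), S ~ Binomial(10, 1/2).
The two tails are symmetric, so α = 2·(1 + 10 + 45 + 120)/2^10 = 352/1024 = 11/32.

11/32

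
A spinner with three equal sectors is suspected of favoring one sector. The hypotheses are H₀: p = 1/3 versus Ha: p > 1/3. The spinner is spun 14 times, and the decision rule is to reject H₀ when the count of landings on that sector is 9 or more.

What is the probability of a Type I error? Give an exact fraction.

9265/531441

Under H₀, S ~ Binomial(14, 1/3), and α = P(S ≥ 9).
Summing C(14,j)(1/3)^j(2/3)^{14−j} for j = 9,…,14 gives 9265/531441.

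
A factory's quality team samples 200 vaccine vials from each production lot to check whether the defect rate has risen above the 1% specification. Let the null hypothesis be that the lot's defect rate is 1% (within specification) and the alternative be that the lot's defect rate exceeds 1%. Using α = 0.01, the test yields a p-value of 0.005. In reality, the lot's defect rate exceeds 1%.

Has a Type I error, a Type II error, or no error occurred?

Since p = 0.005 < α = 0.01, H₀ is rejected.
H₀ is false (actually the lot's defect rate exceeds 1%).
The decision matches the true state — no error.

No error — this is a correct decision.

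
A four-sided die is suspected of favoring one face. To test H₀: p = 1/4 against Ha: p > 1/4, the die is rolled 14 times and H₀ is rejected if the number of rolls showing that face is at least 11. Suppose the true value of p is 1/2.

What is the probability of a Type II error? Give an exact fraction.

7957/8192

A Type II error is failing to reject when Ha holds: with p = 1/2, β = P(Y ≤ 10).
Equivalently, β = 1 − P(Y ≥ 11) = 7957/8192.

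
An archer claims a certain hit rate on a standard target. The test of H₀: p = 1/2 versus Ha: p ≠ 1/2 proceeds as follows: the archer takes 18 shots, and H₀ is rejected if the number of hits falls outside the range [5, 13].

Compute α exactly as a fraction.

253/8192

Under H₀, Y ~ Binomial(18, 1/2); α is the probability of landing in either tail, P(Y ≤ 4) + P(Y ≥ 14).
The two tails are symmetric, so α = 2·(1 + 18 + 153 + 816 + 3060)/2^18 = 8096/262144 = 253/8192.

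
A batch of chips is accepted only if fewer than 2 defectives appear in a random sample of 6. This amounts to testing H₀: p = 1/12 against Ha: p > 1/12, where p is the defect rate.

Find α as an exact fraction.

The significance level is the probability, assuming p = 1/12, of seeing 2 or more defectives in 6 draws.
Via the complement, α = 1 − Σ_{j=0}^{1} C(6,j)(1/12)^j(11/12)^{6-j} = 248117/2985984.

248117/2985984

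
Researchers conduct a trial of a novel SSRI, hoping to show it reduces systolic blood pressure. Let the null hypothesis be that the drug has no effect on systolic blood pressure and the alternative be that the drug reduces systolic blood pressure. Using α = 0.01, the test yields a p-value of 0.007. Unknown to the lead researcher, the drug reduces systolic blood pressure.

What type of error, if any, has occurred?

Neither — the decision is correct.

Since p = 0.007 < α = 0.01, H₀ is rejected.
H₀ is false (actually the drug reduces systolic blood pressure).
The decision matches the true state — no error.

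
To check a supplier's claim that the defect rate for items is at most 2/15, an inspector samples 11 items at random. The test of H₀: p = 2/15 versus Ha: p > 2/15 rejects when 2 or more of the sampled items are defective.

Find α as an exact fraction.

764941728932/1729951171875

α = P(reject H₀ | H₀ true) = P(S ≥ 2 | p = 2/15), S ~ Binomial(11, 2/15).
Via the complement, α = 1 − Σ_{j=0}^{1} C(11,j)(2/15)^j(13/15)^{11-j} = 764941728932/1729951171875.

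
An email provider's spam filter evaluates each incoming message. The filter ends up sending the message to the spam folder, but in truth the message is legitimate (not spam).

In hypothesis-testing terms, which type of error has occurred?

Type I error

The null hypothesis here is that the message is legitimate (not spam).
'Sending the message to the spam folder' corresponds to rejecting H₀.
H₀ was rejected but H₀ is true — a Type I error (false positive).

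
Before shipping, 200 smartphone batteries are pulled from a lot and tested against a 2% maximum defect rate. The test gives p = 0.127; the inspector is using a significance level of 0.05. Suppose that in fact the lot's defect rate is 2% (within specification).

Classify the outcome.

The conventional null hypothesis is that the lot's defect rate is 2% (within specification).
Since p = 0.127 ≥ α = 0.05, H₀ is not rejected.
H₀ is true (actually the lot's defect rate is 2% (within specification)).
The decision matches the true state — no error.

Neither — the decision is correct.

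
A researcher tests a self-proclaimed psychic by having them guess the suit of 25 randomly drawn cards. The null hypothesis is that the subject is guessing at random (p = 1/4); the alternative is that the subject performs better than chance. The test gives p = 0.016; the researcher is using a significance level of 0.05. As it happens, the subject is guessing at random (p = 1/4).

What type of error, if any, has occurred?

Since p = 0.016 < α = 0.05, H₀ is rejected.
H₀ is true (actually the subject is guessing at random (p = 1/4)).
Rejecting a true H₀ is a Type I error.

Type I error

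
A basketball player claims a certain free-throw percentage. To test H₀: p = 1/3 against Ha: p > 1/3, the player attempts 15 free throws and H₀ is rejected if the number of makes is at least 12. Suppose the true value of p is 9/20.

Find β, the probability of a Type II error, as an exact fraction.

8140171073330835209/8192000000000000000

A Type II error is failing to reject when Ha holds: with p = 9/20, β = P(X ≤ 11).
Summing C(15,j)·(9/20)^j·(11/20)^{15-j} for j = 0..11 gives 8140171073330835209/8192000000000000000.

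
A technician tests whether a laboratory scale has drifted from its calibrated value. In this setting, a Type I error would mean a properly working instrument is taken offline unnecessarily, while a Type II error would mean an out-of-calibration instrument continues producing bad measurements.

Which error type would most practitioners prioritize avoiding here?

Type II error

The Type II consequence (an out-of-calibration instrument continues producing bad measurements) is more severe than the Type I consequence (a properly working instrument is taken offline unnecessarily).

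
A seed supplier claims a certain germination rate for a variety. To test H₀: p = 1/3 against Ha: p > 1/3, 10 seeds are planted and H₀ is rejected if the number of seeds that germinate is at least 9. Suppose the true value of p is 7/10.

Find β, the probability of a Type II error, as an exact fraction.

8506916541/10000000000

β = P(fail to reject H₀ | Ha true) = P(Y ≤ 8 | p = 7/10), Y ~ Binomial(10, 7/10).
Summing C(10,j)·(7/10)^j·(3/10)^{10-j} for j = 0..8 gives 8506916541/10000000000.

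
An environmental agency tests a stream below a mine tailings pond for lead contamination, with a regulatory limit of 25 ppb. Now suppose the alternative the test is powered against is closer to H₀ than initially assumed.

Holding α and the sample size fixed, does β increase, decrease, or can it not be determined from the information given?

It increases.

When the true parameter is near the null value, the test has a harder time distinguishing Ha from H₀.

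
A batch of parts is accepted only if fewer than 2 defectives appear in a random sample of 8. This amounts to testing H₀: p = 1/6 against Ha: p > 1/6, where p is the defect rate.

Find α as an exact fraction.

α = P(reject H₀ | H₀ true) = P(S ≥ 2 | p = 1/6), S ~ Binomial(8, 1/6).
Computing the lower-tail complement: 1 − 1015625/1679616 = 663991/1679616.

663991/1679616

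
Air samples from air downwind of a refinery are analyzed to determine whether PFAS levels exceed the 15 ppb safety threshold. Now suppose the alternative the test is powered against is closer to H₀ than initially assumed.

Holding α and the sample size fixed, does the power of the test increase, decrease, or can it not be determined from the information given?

It decreases.

When the true parameter is near the null value, the test has a harder time distinguishing Ha from H₀.
Since power = 1 − β and β increases, power decreases.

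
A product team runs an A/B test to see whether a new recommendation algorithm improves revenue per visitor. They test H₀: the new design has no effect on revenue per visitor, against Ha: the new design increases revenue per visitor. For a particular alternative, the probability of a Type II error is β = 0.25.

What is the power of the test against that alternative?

0.75

Power = 1 − β = 1 − 0.25 = 0.75.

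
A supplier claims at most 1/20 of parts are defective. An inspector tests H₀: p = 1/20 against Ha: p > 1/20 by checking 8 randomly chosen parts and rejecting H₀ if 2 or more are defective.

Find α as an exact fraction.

Under H₀, K ~ Binomial(8, 1/20); the Type I error rate is P(K ≥ 2).
α = 1 − P(K ≤ 1) = 1 − 24134536953/25600000000 = 1465463047/25600000000.

1465463047/25600000000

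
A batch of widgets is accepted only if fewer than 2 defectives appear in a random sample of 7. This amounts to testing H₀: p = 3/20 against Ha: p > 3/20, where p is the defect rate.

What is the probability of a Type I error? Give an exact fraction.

181386189/640000000

Under H₀, Y ~ Binomial(7, 3/20); the Type I error rate is P(Y ≥ 2).
Via the complement, α = 1 − Σ_{j=0}^{1} C(7,j)(3/20)^j(17/20)^{7-j} = 181386189/640000000.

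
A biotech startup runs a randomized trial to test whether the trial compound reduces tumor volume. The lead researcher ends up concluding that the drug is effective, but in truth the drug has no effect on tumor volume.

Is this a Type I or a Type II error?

The null hypothesis here is that the drug has no effect on tumor volume.
'Concluding that the drug is effective' corresponds to rejecting H₀.
H₀ was rejected but H₀ is true — a Type I error (false positive).

Type I error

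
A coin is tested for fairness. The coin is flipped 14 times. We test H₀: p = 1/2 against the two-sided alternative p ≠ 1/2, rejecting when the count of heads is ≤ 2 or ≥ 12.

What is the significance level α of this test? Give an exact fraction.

The significance level is the null-hypothesis probability of the rejection region {≤2} ∪ {≥12}.
Each tail has probability (1 + 14 + 91)/16384; doubling gives α = 212/16384 = 53/4096.

53/4096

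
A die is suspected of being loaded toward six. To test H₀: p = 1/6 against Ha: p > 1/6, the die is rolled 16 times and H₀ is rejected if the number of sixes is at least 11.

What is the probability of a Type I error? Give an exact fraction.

The Type I error probability is α = P(Y ≥ 11) computed under H₀, where Y ~ Binomial(16, 1/6).
P(Y ≥ 11) = Σ_{j=11}^{16} C(16,j)·(1/6)^j·(5/6)^{16-j} = 4953527/940369969152.

4953527/940369969152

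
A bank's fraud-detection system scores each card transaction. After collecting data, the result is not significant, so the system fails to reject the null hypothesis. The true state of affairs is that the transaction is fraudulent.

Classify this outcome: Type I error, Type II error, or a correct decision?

The conventional null hypothesis here is that the transaction is legitimate.
H₀ was not rejected, but H₀ is actually false.
Failing to reject a false null hypothesis is a Type II error (false negative).

Type II error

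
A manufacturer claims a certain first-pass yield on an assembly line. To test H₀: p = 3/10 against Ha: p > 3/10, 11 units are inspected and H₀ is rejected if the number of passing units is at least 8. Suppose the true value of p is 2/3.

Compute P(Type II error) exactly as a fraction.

31145/59049

Under the alternative p = 2/3, S ~ Binomial(11, 2/3); β is the probability the test does not reject, P(S < 8).
Equivalently, β = 1 − P(S ≥ 8) = 31145/59049.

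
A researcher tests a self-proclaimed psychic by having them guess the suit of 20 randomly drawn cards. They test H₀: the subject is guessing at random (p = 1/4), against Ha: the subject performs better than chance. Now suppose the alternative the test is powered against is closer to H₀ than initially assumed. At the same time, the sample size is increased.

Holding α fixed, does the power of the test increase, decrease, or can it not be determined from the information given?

The first change alone would make β increase; the second alone would make β decrease. Which effect dominates depends on the magnitudes, which are not given.
Since power = 1 − β, the effect on power is likewise indeterminate.

Cannot be determined from the information given.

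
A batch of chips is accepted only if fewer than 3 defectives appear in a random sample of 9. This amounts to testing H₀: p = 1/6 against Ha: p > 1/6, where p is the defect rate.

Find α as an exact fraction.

Under H₀, X ~ Binomial(9, 1/6); the Type I error rate is P(X ≥ 3).
α = 1 − P(X ≤ 2) = 1 − 4140625/5038848 = 898223/5038848.

898223/5038848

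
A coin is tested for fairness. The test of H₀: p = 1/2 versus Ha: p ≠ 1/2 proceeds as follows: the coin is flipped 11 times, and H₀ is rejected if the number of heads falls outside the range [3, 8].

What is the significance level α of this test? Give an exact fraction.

The significance level is the null-hypothesis probability of the rejection region {≤2} ∪ {≥9}.
The two tails are symmetric, so α = 2·(1 + 11 + 55)/2^11 = 134/2048 = 67/1024.

67/1024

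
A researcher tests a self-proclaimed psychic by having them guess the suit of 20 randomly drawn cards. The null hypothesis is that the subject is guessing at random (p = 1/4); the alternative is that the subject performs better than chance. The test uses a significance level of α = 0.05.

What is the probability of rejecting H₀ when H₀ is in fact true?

The significance level α is, by definition, the probability of a Type I error — P(reject H₀ | H₀ true).

0.05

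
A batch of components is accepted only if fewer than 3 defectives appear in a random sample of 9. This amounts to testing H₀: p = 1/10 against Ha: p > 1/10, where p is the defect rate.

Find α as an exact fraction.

26486069/500000000

α = P(reject H₀ | H₀ true) = P(S ≥ 3 | p = 1/10), S ~ Binomial(9, 1/10).
α = 1 − P(S ≤ 2) = 1 − 473513931/500000000 = 26486069/500000000.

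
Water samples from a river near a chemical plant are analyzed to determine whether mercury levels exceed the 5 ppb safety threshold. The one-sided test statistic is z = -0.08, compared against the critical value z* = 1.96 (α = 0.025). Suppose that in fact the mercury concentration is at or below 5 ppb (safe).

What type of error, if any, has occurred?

No error (correct decision).

The conventional null hypothesis is that the mercury concentration is at or below 5 ppb (safe).
Since z = -0.08 ≤ z* = 1.96, H₀ is not rejected.
H₀ is true (actually the mercury concentration is at or below 5 ppb (safe)).
The decision matches the true state — no error.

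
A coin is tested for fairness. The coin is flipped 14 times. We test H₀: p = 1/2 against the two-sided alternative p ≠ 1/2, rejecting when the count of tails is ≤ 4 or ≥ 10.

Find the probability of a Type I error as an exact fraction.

The significance level is the null-hypothesis probability of the rejection region {≤4} ∪ {≥10}.
The two tails are symmetric, so α = 2·(1 + 14 + 91 + 364 + 1001)/2^14 = 2942/16384 = 1471/8192.

1471/8192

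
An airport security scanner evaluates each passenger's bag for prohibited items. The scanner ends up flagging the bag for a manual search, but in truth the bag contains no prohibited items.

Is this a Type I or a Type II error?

Type I error

The null hypothesis here is that the bag contains no prohibited items.
'Flagging the bag for a manual search' corresponds to rejecting H₀.
H₀ was rejected but H₀ is true — a Type I error (false positive).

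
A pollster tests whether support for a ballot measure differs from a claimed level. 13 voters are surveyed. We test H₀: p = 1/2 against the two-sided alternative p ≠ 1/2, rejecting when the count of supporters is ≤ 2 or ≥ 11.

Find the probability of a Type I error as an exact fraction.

The significance level is the null-hypothesis probability of the rejection region {≤2} ∪ {≥11}.
Each tail has probability (1 + 13 + 78)/8192; doubling gives α = 184/8192 = 23/1024.

23/1024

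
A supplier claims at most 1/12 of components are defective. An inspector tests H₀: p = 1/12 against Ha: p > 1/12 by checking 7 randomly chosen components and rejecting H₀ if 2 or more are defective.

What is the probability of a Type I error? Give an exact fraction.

Under H₀, X ~ Binomial(7, 1/12); the Type I error rate is P(X ≥ 2).
Via the complement, α = 1 − Σ_{j=0}^{1} C(7,j)(1/12)^j(11/12)^{7-j} = 219095/1990656.

219095/1990656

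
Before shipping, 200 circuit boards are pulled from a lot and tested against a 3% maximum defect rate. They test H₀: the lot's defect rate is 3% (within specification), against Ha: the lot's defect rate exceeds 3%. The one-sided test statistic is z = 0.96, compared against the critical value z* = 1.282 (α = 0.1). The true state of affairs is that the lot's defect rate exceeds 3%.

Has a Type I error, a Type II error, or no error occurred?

Since z = 0.96 ≤ z* = 1.282, H₀ is not rejected.
H₀ is false (actually the lot's defect rate exceeds 3%).
Failing to reject a false H₀ is a Type II error.

Type II error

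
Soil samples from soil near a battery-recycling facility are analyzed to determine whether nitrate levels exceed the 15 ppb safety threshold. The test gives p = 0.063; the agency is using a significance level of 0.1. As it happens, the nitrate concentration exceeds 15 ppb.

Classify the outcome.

The conventional null hypothesis is that the nitrate concentration is at or below 15 ppb (safe).
Since p = 0.063 < α = 0.1, H₀ is rejected.
H₀ is false (actually the nitrate concentration exceeds 15 ppb).
The decision matches the true state — no error.

No error — this is a correct decision.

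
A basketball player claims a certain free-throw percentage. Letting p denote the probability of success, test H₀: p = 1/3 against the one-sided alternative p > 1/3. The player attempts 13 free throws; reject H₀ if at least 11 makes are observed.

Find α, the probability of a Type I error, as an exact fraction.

α = P(reject H₀ | H₀ true) = P(S ≥ 11 | p = 1/3), with S ~ Binomial(13, 1/3).
Adding the binomial terms for j = 11 through 13 with p = 1/3 yields 113/531441.

113/531441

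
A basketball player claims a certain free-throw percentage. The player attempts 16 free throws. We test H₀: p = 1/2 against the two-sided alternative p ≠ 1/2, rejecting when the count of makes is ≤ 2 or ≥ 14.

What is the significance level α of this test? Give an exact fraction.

137/32768

α = P(X ≤ 2 or X ≥ 14 | p = 1/2), X ~ Binomial(16, 1/2).
By symmetry, α = 2·P(X ≤ 2) = 2·(1 + 16 + 120)/65536 = 274/65536 = 137/32768.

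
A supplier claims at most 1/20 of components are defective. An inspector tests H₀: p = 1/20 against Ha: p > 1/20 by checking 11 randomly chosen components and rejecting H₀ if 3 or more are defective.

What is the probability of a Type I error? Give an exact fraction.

The significance level is the probability, assuming p = 1/20, of seeing 3 or more defectives in 11 draws.
Computing the lower-tail complement: 1 − 322687697779/327680000000 = 4992302221/327680000000.

4992302221/327680000000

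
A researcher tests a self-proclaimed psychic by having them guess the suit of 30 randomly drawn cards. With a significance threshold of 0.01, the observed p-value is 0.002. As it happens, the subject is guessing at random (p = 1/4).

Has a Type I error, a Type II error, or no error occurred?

Type I error

The conventional null hypothesis is that the subject is guessing at random (p = 1/4).
Since p = 0.002 < α = 0.01, H₀ is rejected.
H₀ is true (actually the subject is guessing at random (p = 1/4)).
Rejecting a true H₀ is a Type I error.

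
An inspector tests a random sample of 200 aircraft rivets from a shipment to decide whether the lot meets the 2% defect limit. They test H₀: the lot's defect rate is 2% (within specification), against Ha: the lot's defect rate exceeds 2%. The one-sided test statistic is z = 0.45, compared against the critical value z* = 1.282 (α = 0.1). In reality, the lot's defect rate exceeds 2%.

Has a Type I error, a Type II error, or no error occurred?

Type II error

Since z = 0.45 ≤ z* = 1.282, H₀ is not rejected.
H₀ is false (actually the lot's defect rate exceeds 2%).
Failing to reject a false H₀ is a Type II error.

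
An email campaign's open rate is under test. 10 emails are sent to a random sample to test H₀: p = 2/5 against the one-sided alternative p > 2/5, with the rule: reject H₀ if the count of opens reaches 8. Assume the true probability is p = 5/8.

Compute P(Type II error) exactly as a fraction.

A Type II error is failing to reject when Ha holds: with p = 5/8, β = P(K ≤ 7).
Equivalently, β = 1 − P(K ≥ 8) = 211794831/268435456.

211794831/268435456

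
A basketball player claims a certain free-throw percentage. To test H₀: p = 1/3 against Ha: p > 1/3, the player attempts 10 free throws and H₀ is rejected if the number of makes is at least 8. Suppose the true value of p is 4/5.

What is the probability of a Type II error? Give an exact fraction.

Under the alternative p = 4/5, K ~ Binomial(10, 4/5); β is the probability the test does not reject, P(K < 8).
Adding the binomial probabilities P(K=0)+…+P(K=7) at p = 4/5 gives 3146489/9765625.

3146489/9765625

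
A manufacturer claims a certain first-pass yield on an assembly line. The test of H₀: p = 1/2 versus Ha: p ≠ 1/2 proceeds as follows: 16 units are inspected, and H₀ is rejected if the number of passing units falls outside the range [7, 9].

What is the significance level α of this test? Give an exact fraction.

14893/32768

α = P(K ≤ 6 or K ≥ 10 | p = 1/2), K ~ Binomial(16, 1/2).
Each tail has probability (1 + 16 + 120 + 560 + 1820 + 4368 + 8008)/65536; doubling gives α = 29786/65536 = 14893/32768.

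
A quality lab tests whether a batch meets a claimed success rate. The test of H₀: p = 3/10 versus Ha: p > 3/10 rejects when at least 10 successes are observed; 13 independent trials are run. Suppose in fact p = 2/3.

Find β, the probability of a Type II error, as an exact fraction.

1080275/1594323

A Type II error is failing to reject when Ha holds: with p = 2/3, β = P(X ≤ 9).
Equivalently, β = 1 − P(X ≥ 10) = 1080275/1594323.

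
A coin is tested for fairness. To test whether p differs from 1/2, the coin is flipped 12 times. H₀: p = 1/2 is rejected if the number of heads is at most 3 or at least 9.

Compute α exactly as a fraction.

The significance level is the null-hypothesis probability of the rejection region {≤3} ∪ {≥9}.
The two tails are symmetric, so α = 2·(1 + 12 + 66 + 220)/2^12 = 598/4096 = 299/2048.

299/2048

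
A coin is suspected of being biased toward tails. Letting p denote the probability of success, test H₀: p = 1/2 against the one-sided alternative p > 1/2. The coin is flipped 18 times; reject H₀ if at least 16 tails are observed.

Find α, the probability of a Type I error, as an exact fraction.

43/65536

α = P(reject H₀ | H₀ true) = P(Y ≥ 16 | p = 1/2), with Y ~ Binomial(18, 1/2).
That's C(18,16) + C(18,17) + C(18,18) over 2^18, i.e. (153 + 18 + 1)/262144 = 172/262144 = 43/65536.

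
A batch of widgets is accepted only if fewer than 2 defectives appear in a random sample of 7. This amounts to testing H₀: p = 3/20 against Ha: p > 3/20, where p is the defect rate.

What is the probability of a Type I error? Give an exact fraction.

181386189/640000000

Under H₀, Y ~ Binomial(7, 3/20); the Type I error rate is P(Y ≥ 2).
α = 1 − P(Y ≤ 1) = 1 − 458613811/640000000 = 181386189/640000000.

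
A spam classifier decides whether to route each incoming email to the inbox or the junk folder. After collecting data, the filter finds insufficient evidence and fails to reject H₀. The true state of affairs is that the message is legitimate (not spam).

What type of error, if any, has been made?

The conventional null hypothesis here is that the message is legitimate (not spam).
The test retained a true H₀ — the decision matches the true state.

No error (correct decision).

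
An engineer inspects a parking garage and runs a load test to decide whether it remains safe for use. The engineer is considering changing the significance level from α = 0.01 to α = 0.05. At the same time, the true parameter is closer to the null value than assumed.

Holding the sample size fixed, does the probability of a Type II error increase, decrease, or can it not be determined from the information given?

The first change alone would make β decrease; the second alone would make β increase. Which effect dominates depends on the magnitudes, which are not given.

Cannot be determined from the information given.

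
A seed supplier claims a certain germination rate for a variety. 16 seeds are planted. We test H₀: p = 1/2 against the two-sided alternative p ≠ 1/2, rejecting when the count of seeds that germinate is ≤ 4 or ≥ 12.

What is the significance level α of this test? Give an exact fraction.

Under H₀, Y ~ Binomial(16, 1/2); α is the probability of landing in either tail, P(Y ≤ 4) + P(Y ≥ 12).
By symmetry, α = 2·P(Y ≤ 4) = 2·(1 + 16 + 120 + 560 + 1820)/65536 = 5034/65536 = 2517/32768.

2517/32768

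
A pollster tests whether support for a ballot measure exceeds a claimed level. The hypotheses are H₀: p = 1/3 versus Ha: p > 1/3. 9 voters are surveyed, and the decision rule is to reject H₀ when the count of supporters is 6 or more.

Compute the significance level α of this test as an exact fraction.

835/19683

Under H₀, S ~ Binomial(9, 1/3), and α = P(S ≥ 6).
P(S ≥ 6) = Σ_{j=6}^{9} C(9,j)·(1/3)^j·(2/3)^{9-j} = 835/19683.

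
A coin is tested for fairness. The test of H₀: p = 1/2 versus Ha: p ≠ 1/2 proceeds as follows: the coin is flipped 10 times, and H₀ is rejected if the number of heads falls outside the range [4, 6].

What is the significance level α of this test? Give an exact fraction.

11/32

Under H₀, K ~ Binomial(10, 1/2); α is the probability of landing in either tail, P(K ≤ 3) + P(K ≥ 7).
The two tails are symmetric, so α = 2·(1 + 10 + 45 + 120)/2^10 = 352/1024 = 11/32.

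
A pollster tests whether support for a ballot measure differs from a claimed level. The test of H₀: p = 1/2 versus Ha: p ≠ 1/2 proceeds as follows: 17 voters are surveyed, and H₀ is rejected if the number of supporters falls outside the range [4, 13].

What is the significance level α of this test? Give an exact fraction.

Under H₀, K ~ Binomial(17, 1/2); α is the probability of landing in either tail, P(K ≤ 3) + P(K ≥ 14).
The two tails are symmetric, so α = 2·(1 + 17 + 136 + 680)/2^17 = 1668/131072 = 417/32768.

417/32768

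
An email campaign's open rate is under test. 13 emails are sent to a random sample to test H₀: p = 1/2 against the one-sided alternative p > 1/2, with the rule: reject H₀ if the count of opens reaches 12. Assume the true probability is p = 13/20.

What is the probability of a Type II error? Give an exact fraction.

9937124893407747/10240000000000000

Under the alternative p = 13/20, S ~ Binomial(13, 13/20); β is the probability the test does not reject, P(S < 12).
Summing C(13,j)·(13/20)^j·(7/20)^{13-j} for j = 0..11 gives 9937124893407747/10240000000000000.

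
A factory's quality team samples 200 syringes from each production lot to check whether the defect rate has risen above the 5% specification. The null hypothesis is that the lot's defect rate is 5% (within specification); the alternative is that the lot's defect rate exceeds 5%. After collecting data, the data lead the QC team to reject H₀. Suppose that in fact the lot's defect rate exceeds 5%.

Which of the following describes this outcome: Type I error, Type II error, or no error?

The test rejected a false H₀ — the decision matches the true state.

No error (correct decision).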